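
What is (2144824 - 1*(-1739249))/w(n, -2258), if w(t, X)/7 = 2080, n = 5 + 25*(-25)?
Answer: 3884073/14560 ≈ 266.76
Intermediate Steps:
n = -620 (n = 5 - 625 = -620)
w(t, X) = 14560 (w(t, X) = 7*2080 = 14560)
(2144824 - 1*(-1739249))/w(n, -2258) = (2144824 - 1*(-1739249))/14560 = (2144824 + 1739249)*(1/14560) = 3884073*(1/14560) = 3884073/14560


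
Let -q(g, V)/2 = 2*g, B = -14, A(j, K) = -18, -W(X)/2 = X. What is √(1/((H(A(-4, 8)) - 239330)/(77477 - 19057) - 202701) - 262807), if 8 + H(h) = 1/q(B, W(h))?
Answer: I*√115575405433357010361716457303/663153778447 ≈ 512.65*I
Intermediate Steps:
W(X) = -2*X
q(g, V) = -4*g
H(h) = -447/56 (H(h) = -8 + 1/(-4*(-14)) = -8 + 1/56 = -447/56)
√(1/((H(A(-4, 8)) - 239330)/(77477 - 19057) - 202701) - 262807) = √(1/((-447/56 - 239330)/(77477 - 19057) - 202701) - 262807) = √(1/(-13402927/56/58420 - 202701) - 262807) = √(1/(-13402927/56*1/58420 - 202701) - 262807) = √(1/(-13402927/3271520 - 202701) - 262807) = √(1/(-663153778447/3271520) - 262807) = √(-3271520/663153778447 - 262807) = √(-174281455055592249/663153778447) = I*√115575405433357010361716457303/663153778447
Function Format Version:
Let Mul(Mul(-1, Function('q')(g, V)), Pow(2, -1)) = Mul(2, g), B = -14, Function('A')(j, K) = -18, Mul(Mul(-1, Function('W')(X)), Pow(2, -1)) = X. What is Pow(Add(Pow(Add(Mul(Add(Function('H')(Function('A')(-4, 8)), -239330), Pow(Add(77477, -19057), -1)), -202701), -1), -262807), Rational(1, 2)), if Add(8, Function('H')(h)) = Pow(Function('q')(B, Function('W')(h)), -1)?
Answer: Mul(Rational(1, 663153778447), I, Pow(115575405433357010361716457303, Rational(1, 2))) ≈ Mul(512.65, I)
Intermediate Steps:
Function('W')(X) = Mul(-2, X)
Function('q')(g, V) = Mul(-4, g) (Function('q')(g, V) = Mul(-2, Mul(2, g)) = Mul(-4, g))
Function('H')(h) = Rational(-447, 56) (Function('H')(h) = Add(-8, Pow(Mul(-4, -14), -1)) = Add(-8, Pow(56, -1)) = Add(-8, Rational(1, 56)) = Rational(-447, 56))
Pow(Add(Pow(Add(Mul(Add(Function('H')(Function('A')(-4, 8)), -239330), Pow(Add(77477, -19057), -1)), -202701), -1), -262807), Rational(1, 2)) = Pow(Add(Pow(Add(Mul(Add(Rational(-447, 56), -239330), Pow(Add(77477, -19057), -1)), -202701), -1), -262807), Rational(1, 2)) = Pow(Add(Pow(Add(Mul(Rational(-13402927, 56), Pow(58420, -1)), -202701), -1), -262807), Rational(1, 2)) = Pow(Add(Pow(Add(Mul(Rational(-13402927, 56), Rational(1, 58420)), -202701), -1), -262807), Rational(1, 2)) = Pow(Add(Pow(Add(Rational(-13402927, 3271520), -202701), -1), -262807), Rational(1, 2)) = Pow(Add(Pow(Rational(-663153778447, 3271520), -1), -262807), Rational(1, 2)) = Pow(Add(Rational(-3271520, 663153778447), -262807), Rational(1, 2)) = Pow(Rational(-174281455055592249, 663153778447), Rational(1, 2)) = Mul(Rational(1, 663153778447), I, Pow(115575405433357010361716457303, Rational(1, 2)))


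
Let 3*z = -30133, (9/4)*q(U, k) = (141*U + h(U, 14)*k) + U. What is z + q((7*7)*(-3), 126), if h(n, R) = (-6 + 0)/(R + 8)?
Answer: -638119/33 ≈ -19337.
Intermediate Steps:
h(n, R) = -6/(8 + R)
q(U, k) = -4*k/33 + 568*U/9 (q(U, k) = 4*((141*U + (-6/(8 + 14))*k) + U)/9 = 4*((141*U + (-6/22)*k) + U)/9 = 4*((141*U + (-6*1/22)*k) + U)/9 = 4*((141*U - 3*k/11) + U)/9 = 4*(142*U - 3*k/11)/9 = -4*k/33 + 568*U/9)
z = -30133/3 (z = (⅓)*(-30133) = -30133/3 ≈ -10044.)
z + q((7*7)*(-3), 126) = -30133/3 + (-4/33*126 + 568*((7*7)*(-3))/9) = -30133/3 + (-168/11 + 568*(49*(-3))/9) = -30133/3 + (-168/11 + (568/9)*(-147)) = -30133/3 + (-168/11 - 27832/3) = -30133/3 - 306656/33 = -638119/33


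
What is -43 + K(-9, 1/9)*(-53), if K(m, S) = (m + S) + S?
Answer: 3800/9 ≈ 422.22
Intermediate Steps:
K(m, S) = m + 2*S (K(m, S) = (S + m) + S = m + 2*S)
-43 + K(-9, 1/9)*(-53) = -43 + (-9 + 2/9)*(-53) = -43 - 79/9*(-53) = -43 + 4187/9 = 3800/9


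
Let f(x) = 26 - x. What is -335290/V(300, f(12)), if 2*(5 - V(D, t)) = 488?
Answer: 335290/239 ≈ 1402.9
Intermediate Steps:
V(D, t) = -239 (V(D, t) = 5 - ½*488 = 5 - 244 = -239)
-335290/V(300, f(12)) = -335290/(-239) = -335290*(-1/239) = 335290/239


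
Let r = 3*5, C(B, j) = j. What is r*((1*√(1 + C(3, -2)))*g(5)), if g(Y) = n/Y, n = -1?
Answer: -3*I ≈ -3.0*I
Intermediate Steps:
g(Y) = -1/Y
r = 15
r*((1*√(1 + C(3, -2)))*g(5)) = 15*((1*√(1 - 2))*(-1/5)) = 15*((1*√(-1))*(-1*⅕)) = 15*((1*I)*(-⅕)) = 15*(I*(-⅕)) = 15*(-I/5) = -3*I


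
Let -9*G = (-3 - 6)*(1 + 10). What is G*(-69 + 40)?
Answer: -319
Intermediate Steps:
G = 11 (G = -(-3 - 6)*(1 + 10)/9 = -(-1)*11 = -1/9*(-99) = 11)
G*(-69 + 40) = 11*(-69 + 40) = 11*(-29) = -319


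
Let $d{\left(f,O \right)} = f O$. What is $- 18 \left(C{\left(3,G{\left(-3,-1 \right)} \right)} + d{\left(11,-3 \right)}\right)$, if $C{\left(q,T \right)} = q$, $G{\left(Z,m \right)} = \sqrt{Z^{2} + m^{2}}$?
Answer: $540$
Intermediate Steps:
$d{\left(f,O \right)} = O f$
$- 18 \left(C{\left(3,G{\left(-3,-1 \right)} \right)} + d{\left(11,-3 \right)}\right) = - 18 \left(3 - 33\right) = \left(-18\right) \left(-30\right) = 540$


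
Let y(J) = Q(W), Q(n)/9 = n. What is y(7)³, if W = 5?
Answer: 91125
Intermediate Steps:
Q(n) = 9*n
y(J) = 45 (y(J) = 9*5 = 45)
y(7)³ = 45³ = 91125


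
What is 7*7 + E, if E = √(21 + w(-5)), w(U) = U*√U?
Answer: 49 + √(21 - 5*I*√5) ≈ 53.732 - 1.1813*I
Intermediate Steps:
w(U) = U^(3/2)
E = √(21 - 5*I*√5) (E = √(21 + (-5)^(3/2)) = √(21 - 5*I*√5) ≈ 4.7324 - 1.1813*I)
7*7 + E = 7*7 + √(21 - 5*I*√5) = 49 + √(21 - 5*I*√5)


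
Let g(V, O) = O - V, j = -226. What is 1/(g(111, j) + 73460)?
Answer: 1/73123 ≈ 1.3676e-5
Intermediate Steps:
1/(g(111, j) + 73460) = 1/((-226 - 1*111) + 73460) = 1/((-226 - 111) + 73460) = 1/(-337 + 73460) = 1/73123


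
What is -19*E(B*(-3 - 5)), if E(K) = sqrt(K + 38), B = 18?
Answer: -19*I*sqrt(106) ≈ -195.62*I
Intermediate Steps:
E(K) = sqrt(38 + K)
-19*E(B*(-3 - 5)) = -19*sqrt(38 + 18*(-3 - 5)) = -19*sqrt(38 + 18*(-8)) = -19*sqrt(38 - 144) = -19*I*sqrt(106)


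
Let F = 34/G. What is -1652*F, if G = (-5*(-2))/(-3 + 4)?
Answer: -28084/5 ≈ -5616.8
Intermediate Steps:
G = 10 (G = 10/1 = 10*1 = 10)
F = 17/5 (F = 34/10 = 34*(⅒) = 17/5 ≈ 3.4000)
-1652*F = -1652*17/5 = -28084/5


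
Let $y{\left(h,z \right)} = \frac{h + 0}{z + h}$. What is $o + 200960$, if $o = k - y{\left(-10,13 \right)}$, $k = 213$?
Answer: $\frac{603529}{3} \approx 2.0118 \cdot 10^{5}$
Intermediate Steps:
$y{\left(h,z \right)} = \frac{h}{h + z}$
$o = \frac{649}{3}$ ($o = 213 - - \frac{10}{-10 + 13} = 213 - - \frac{10}{3} = 213 + \frac{10}{3} = \frac{649}{3} \approx 216.33$)
$o + 200960 = \frac{649}{3} + 200960 = \frac{603529}{3}$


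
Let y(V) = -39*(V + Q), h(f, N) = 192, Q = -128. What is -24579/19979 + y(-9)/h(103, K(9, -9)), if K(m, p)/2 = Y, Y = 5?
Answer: 34009543/1278656 ≈ 26.598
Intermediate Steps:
K(m, p) = 10 (K(m, p) = 2*5 = 10)
y(V) = 4992 - 39*V (y(V) = -39*(V - 128) = -39*(-128 + V) = 4992 - 39*V)
-24579/19979 + y(-9)/h(103, K(9, -9)) = -24579/19979 + (4992 - 39*(-9))/192 = -24579*1/19979 + (4992 + 351)*(1/192) = -24579/19979 + 5343*(1/192) = -24579/19979 + 1781/64 = 34009543/1278656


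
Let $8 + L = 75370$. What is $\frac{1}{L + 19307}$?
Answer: $\frac{1}{94669} \approx 1.0563 \cdot 10^{-5}$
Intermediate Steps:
$L = 75362$ ($L = -8 + 75370 = 75362$)
$\frac{1}{L + 19307} = \frac{1}{75362 + 19307} = \frac{1}{94669}$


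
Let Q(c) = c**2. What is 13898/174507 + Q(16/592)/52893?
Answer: 335453846591/4212047363373 ≈ 0.079641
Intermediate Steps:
13898/174507 + Q(16/592)/52893 = 13898/174507 + (16/592)**2/52893 = 13898*(1/174507) + (16*(1/592))**2*(1/52893) = 13898/174507 + (1/37)**2*(1/52893) = 13898/174507 + (1/1369)*(1/52893) = 13898/174507 + 1/72410517 = 335453846591/4212047363373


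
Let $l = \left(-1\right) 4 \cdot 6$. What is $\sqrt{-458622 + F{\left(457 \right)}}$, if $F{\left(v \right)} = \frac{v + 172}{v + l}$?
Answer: $\frac{i \sqrt{85986307801}}{433} \approx 677.21 i$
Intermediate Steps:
$l = -24$ ($l = \left(-4\right) 6 = -24$)
$F{\left(v \right)} = \frac{172 + v}{-24 + v}$ ($F{\left(v \right)} = \frac{v + 172}{v - 24} = \frac{172 + v}{-24 + v}$)
$\sqrt{-458622 + F{\left(457 \right)}} = \sqrt{-458622 + \frac{172 + 457}{-24 + 457}} = \sqrt{-458622 + \frac{1}{433} \cdot 629} = \sqrt{-458622 + \frac{629}{433}} = \sqrt{- \frac{198582697}{433}} = \frac{i \sqrt{85986307801}}{433}$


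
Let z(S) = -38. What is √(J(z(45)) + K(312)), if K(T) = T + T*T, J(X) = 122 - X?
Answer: 2*√24454 ≈ 312.76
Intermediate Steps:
K(T) = T + T²
√(J(z(45)) + K(312)) = √((122 - 1*(-38)) + 312*(1 + 312)) = √((122 + 38) + 312*313) = √(160 + 97656) = √97816 = 2*√24454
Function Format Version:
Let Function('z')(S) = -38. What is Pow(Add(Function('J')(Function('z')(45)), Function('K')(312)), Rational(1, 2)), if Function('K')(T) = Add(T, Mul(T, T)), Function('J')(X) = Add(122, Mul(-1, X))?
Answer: Mul(2, Pow(24454, Rational(1, 2))) ≈ 312.76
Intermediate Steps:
Function('K')(T) = Add(T, Pow(T, 2))
Pow(Add(Function('J')(Function('z')(45)), Function('K')(312)), Rational(1, 2)) = Pow(Add(Add(122, Mul(-1, -38)), Mul(312, Add(1, 312))), Rational(1, 2)) = Pow(Add(Add(122, 38), Mul(312, 313)), Rational(1, 2)) = Pow(Add(160, 97656), Rational(1, 2)) = Pow(97816, Rational(1, 2)) = Mul(2, Pow(24454, Rational(1, 2)))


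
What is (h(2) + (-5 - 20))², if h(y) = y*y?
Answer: 441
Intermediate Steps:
h(y) = y²
(h(2) + (-5 - 20))² = (2² + (-5 - 20))² = (4 - 25)² = (-21)² = 441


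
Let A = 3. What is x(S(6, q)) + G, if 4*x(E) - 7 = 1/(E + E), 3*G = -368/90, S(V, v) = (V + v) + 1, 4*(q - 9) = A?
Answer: 14273/36180 ≈ 0.39450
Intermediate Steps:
q = 39/4 (q = 9 + (¼)*3 = 9 + ¾ = 39/4 ≈ 9.7500)
S(V, v) = 1 + V + v
G = -184/135 (G = (-368/90)/3 = (-368*1/90)/3 = (⅓)*(-184/45) = -184/135 ≈ -1.3630)
x(E) = 7/4 + 1/(8*E) (x(E) = 7/4 + 1/(4*(E + E)) = 7/4 + 1/(4*((2*E))) = 7/4 + (1/(2*E))/4 = 7/4 + 1/(8*E))
x(S(6, q)) + G = (1 + 14*(1 + 6 + 39/4))/(8*(1 + 6 + 39/4)) - 184/135 = (1 + 14*(67/4))/(8*(67/4)) - 184/135 = (⅛)*(4/67)*(1 + 469/2) - 184/135 = (⅛)*(4/67)*(471/2) - 184/135 = 471/268 - 184/135 = 14273/36180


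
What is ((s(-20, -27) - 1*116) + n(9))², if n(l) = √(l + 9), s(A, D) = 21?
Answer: 9043 - 570*√2 ≈ 8236.9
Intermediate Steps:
n(l) = √(9 + l)
((s(-20, -27) - 1*116) + n(9))² = ((21 - 1*116) + √(9 + 9))² = ((21 - 116) + √18)² = (-95 + 3*√2)²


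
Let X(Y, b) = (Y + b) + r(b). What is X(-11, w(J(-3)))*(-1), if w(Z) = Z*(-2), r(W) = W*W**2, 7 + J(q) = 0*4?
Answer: -2747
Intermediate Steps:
J(q) = -7 (J(q) = -7 + 0*4 = -7 + 0 = -7)
r(W) = W**3
w(Z) = -2*Z
X(Y, b) = Y + b + b**3 (X(Y, b) = (Y + b) + b**3 = Y + b + b**3)
X(-11, w(J(-3)))*(-1) = (-11 - 2*(-7) + (-2*(-7))**3)*(-1) = (-11 + 14 + 14**3)*(-1) = (-11 + 14 + 2744)*(-1) = 2747*(-1) = -2747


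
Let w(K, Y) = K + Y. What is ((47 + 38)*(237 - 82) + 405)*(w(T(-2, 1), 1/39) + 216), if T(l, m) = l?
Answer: 113352260/39 ≈ 2.9065e+6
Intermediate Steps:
((47 + 38)*(237 - 82) + 405)*(w(T(-2, 1), 1/39) + 216) = ((47 + 38)*(237 - 82) + 405)*((-2 + 1/39) + 216) = (85*155 + 405)*((-2 + 1/39) + 216) = (13175 + 405)*(-77/39 + 216) = 13580*(8347/39) = 113352260/39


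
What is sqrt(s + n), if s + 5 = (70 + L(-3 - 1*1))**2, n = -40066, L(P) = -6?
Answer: 5*I*sqrt(1439) ≈ 189.67*I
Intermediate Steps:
s = 4091 (s = -5 + (70 - 6)**2 = -5 + 64**2 = -5 + 4096 = 4091)
sqrt(s + n) = sqrt(4091 - 40066) = sqrt(-35975) = 5*I*sqrt(1439)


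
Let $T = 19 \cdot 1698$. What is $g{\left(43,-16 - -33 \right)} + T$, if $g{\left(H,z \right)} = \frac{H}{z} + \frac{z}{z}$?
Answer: $\frac{548514}{17} \approx 32266.0$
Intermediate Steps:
$g{\left(H,z \right)} = 1 + \frac{H}{z}$ ($g{\left(H,z \right)} = \frac{H}{z} + 1 = 1 + \frac{H}{z}$)
$T = 32262$
$g{\left(43,-16 - -33 \right)} + T = \frac{43 - -17}{-16 - -33} + 32262 = \frac{43 + \left(-16 + 33\right)}{-16 + 33} + 32262 = \frac{43 + 17}{17} + 32262 = \frac{1}{17} \cdot 60 + 32262 = \frac{60}{17} + 32262 = \frac{548514}{17}$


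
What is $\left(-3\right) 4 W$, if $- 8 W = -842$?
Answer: $-1263$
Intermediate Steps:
$W = \frac{421}{4}$ ($W = \left(- \frac{1}{8}\right) \left(-842\right) = \frac{421}{4} \approx 105.25$)
$\left(-3\right) 4 W = \left(-3\right) 4 \cdot \frac{421}{4} = \left(-12\right) \frac{421}{4} = -1263$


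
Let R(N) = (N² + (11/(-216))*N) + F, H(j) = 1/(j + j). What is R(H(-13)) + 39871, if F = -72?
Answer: 2905645643/73008 ≈ 39799.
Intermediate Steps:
H(j) = 1/(2*j)
R(N) = -72 + N² - 11*N/216 (R(N) = (N² + (11/(-216))*N) - 72 = (N² + (11*(-1/216))*N) - 72 = (N² - 11*N/216) - 72 = -72 + N² - 11*N/216)
R(H(-13)) + 39871 = (-72 + ((½)/(-13))² - 11/(432*(-13))) + 39871 = (-72 + ((½)*(-1/13))² - 11*(-1)/(432*13)) + 39871 = (-72 + (-1/26)² - 11/216*(-1/26)) + 39871 = (-72 + 1/676 + 11/5616) + 39871 = -5256325/73008 + 39871 = 2905645643/73008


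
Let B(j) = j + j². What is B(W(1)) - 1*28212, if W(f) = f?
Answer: -28210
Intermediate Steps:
B(W(1)) - 1*28212 = 1*(1 + 1) - 1*28212 = 1*2 - 28212 = 2 - 28212 = -28210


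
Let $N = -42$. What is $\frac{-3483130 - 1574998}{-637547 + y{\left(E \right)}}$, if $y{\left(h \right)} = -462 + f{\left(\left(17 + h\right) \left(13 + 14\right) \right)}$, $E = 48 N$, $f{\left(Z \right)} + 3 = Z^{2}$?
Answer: $- \frac{5058128}{2912446717} \approx -0.0017367$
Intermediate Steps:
$f{\left(Z \right)} = -3 + Z^{2}$
$E = -2016$ ($E = 48 \left(-42\right) = -2016$)
$y{\left(h \right)} = -465 + \left(459 + 27 h\right)^{2}$ ($y{\left(h \right)} = -462 + \left(-3 + \left(\left(17 + h\right) \left(13 + 14\right)\right)^{2}\right) = -462 + \left(-3 + \left(\left(17 + h\right) 27\right)^{2}\right) = -462 + \left(-3 + \left(459 + 27 h\right)^{2}\right) = -465 + \left(459 + 27 h\right)^{2}$)
$\frac{-3483130 - 1574998}{-637547 + y{\left(E \right)}} = \frac{-3483130 - 1574998}{-637547 - \left(465 - 729 \left(17 - 2016\right)^{2}\right)} = - \frac{5058128}{-637547 - \left(465 - 729 \left(-1999\right)^{2}\right)} = - \frac{5058128}{-637547 + \left(-465 + 729 \cdot 3996001\right)} = - \frac{5058128}{-637547 + \left(-465 + 2913084729\right)} = - \frac{5058128}{-637547 + 2913084264} = - \frac{5058128}{2912446717}$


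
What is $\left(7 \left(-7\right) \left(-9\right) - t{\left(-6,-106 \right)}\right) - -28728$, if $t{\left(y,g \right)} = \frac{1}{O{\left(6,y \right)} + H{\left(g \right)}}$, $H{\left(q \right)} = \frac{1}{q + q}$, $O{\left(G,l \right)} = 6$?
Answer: $\frac{37073587}{1271} \approx 29169.0$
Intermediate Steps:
$H{\left(q \right)} = \frac{1}{2 q}$
$t{\left(y,g \right)} = \frac{1}{6 + \frac{1}{2 g}}$
$\left(7 \left(-7\right) \left(-9\right) - t{\left(-6,-106 \right)}\right) - -28728 = \left(7 \left(-7\right) \left(-9\right) - 2 \left(-106\right) \frac{1}{1 + 12 \left(-106\right)}\right) - -28728 = \left(\left(-49\right) \left(-9\right) - 2 \left(-106\right) \frac{1}{1 - 1272}\right) + 28728 = \left(441 - 2 \left(-106\right) \frac{1}{-1271}\right) + 28728 = \left(441 - 2 \left(-106\right) \left(- \frac{1}{1271}\right)\right) + 28728 = \left(441 - \frac{212}{1271}\right) + 28728 = \frac{560299}{1271} + 28728 = \frac{37073587}{1271}$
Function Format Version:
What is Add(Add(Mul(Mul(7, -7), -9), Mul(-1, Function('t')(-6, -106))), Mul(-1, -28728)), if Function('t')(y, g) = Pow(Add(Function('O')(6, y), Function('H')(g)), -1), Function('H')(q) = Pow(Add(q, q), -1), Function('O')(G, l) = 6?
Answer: Rational(37073587, 1271) ≈ 29169.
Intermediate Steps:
Function('H')(q) = Mul(Rational(1, 2), Pow(q, -1)) (Function('H')(q) = Pow(Mul(2, q), -1) = Mul(Rational(1, 2), Pow(q, -1)))
Function('t')(y, g) = Pow(Add(6, Mul(Rational(1, 2), Pow(g, -1))), -1)
Add(Add(Mul(Mul(7, -7), -9), Mul(-1, Function('t')(-6, -106))), Mul(-1, -28728)) = Add(Add(Mul(Mul(7, -7), -9), Mul(-1, Mul(2, -106, Pow(Add(1, Mul(12, -106)), -1)))), Mul(-1, -28728)) = Add(Add(Mul(-49, -9), Mul(-1, Mul(2, -106, Pow(Add(1, -1272), -1)))), 28728) = Add(Add(441, Mul(-1, Mul(2, -106, Pow(-1271, -1)))), 28728) = Add(Add(441, Mul(-1, Mul(2, -106, Rational(-1, 1271)))), 28728) = Add(Add(441, Mul(-1, Rational(212, 1271))), 28728) = Add(Add(441, Rational(-212, 1271)), 28728) = Add(Rational(560299, 1271), 28728) = Rational(37073587, 1271)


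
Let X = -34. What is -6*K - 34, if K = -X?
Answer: -238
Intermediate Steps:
K = 34 (K = -1*(-34) = 34)
-6*K - 34 = -6*34 - 34 = -204 - 34 = -238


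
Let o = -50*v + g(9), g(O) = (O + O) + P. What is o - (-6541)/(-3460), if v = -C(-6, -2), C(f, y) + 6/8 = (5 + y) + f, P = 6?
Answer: -572251/3460 ≈ -165.39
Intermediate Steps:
C(f, y) = 17/4 + f + y (C(f, y) = -3/4 + ((5 + y) + f) = -3/4 + (5 + f + y) = 17/4 + f + y)
v = 15/4 (v = -(17/4 - 6 - 2) = -1*(-15/4) = 15/4 ≈ 3.7500)
g(O) = 6 + 2*O (g(O) = (O + O) + 6 = 2*O + 6 = 6 + 2*O)
o = -327/2 (o = -50*15/4 + (6 + 2*9) = -375/2 + (6 + 18) = -375/2 + 24 = -327/2 ≈ -163.50)
o - (-6541)/(-3460) = -327/2 - (-6541)/(-3460) = -327/2 - (-6541)*(-1)/3460 = -327/2 - 1*6541/3460 = -327/2 - 6541/3460 = -572251/3460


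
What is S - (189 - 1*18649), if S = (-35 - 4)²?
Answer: 19981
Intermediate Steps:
S = 1521 (S = (-39)² = 1521)
S - (189 - 1*18649) = 1521 - (189 - 1*18649) = 1521 - (189 - 18649) = 1521 - 1*(-18460) = 1521 + 18460 = 19981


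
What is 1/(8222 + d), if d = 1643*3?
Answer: 1/13151 ≈ 7.6040e-5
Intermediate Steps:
d = 4929
1/(8222 + d) = 1/(8222 + 4929) = 1/13151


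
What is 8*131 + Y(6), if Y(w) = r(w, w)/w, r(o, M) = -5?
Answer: 6283/6 ≈ 1047.2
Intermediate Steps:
Y(w) = -5/w
8*131 + Y(6) = 8*131 - 5/6 = 1048 - 5*⅙ = 1048 - ⅚ = 6283/6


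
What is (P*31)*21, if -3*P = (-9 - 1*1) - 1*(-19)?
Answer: -1953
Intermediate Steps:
P = -3 (P = -((-9 - 1*1) - 1*(-19))/3 = -((-9 - 1) + 19)/3 = -(-10 + 19)/3 = -1/3*9 = -3)
(P*31)*21 = -3*31*21 = -93*21 = -1953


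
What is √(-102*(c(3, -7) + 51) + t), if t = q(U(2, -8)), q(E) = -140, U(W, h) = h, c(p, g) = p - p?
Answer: I*√5342 ≈ 73.089*I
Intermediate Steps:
c(p, g) = 0
t = -140
√(-102*(c(3, -7) + 51) + t) = √(-102*(0 + 51) - 140) = √(-102*51 - 140) = √(-5202 - 140) = √(-5342) = I*√5342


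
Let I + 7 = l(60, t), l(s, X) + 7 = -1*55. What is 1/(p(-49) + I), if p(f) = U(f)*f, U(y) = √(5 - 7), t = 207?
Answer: I/(-69*I + 49*√2) ≈ -0.0072153 + 0.0072463*I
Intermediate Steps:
U(y) = I*√2 (U(y) = √(-2) = I*√2)
l(s, X) = -62 (l(s, X) = -7 - 1*55 = -7 - 55 = -62)
p(f) = I*f*√2 (p(f) = (I*√2)*f = I*f*√2)
I = -69 (I = -7 - 62 = -69)
1/(p(-49) + I) = 1/(I*(-49)*√2 - 69) = 1/(-49*I*√2 - 69) = 1/(-69 - 49*I*√2)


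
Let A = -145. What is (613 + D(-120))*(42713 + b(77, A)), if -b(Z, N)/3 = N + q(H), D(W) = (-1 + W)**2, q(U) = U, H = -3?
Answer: 658316878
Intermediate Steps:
b(Z, N) = 9 - 3*N (b(Z, N) = -3*(N - 3) = -3*(-3 + N) = 9 - 3*N)
(613 + D(-120))*(42713 + b(77, A)) = (613 + (-1 - 120)**2)*(42713 + (9 - 3*(-145))) = (613 + (-121)**2)*(42713 + (9 + 435)) = (613 + 14641)*(42713 + 444) = 15254*43157 = 658316878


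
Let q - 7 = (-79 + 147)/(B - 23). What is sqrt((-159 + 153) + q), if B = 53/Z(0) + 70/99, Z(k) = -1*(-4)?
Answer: I*sqrt(83605607)/3581 ≈ 2.5534*I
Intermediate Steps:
Z(k) = 4
B = 5527/396 (B = 53/4 + 70/99 = 5527/396 ≈ 13.957)
q = -1861/3581 (q = 7 + (-79 + 147)/(5527/396 - 23) = 7 + 68/(-3581/396) = 7 + 68*(-396/3581) = 7 - 26928/3581 = -1861/3581 ≈ -0.51969)
sqrt((-159 + 153) + q) = sqrt((-159 + 153) - 1861/3581) = sqrt(-6 - 1861/3581) = sqrt(-23347/3581) = I*sqrt(83605607)/3581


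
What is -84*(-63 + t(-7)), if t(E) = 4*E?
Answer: 7644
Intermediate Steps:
-84*(-63 + t(-7)) = -84*(-63 + 4*(-7)) = -84*(-63 - 28) = -84*(-91) = 7644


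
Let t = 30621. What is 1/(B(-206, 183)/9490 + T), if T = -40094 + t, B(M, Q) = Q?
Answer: -9490/89898587 ≈ -0.00010556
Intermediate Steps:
T = -9473 (T = -40094 + 30621 = -9473)
1/(B(-206, 183)/9490 + T) = 1/(183/9490 - 9473) = 1/(-89898587/9490) = -9490/89898587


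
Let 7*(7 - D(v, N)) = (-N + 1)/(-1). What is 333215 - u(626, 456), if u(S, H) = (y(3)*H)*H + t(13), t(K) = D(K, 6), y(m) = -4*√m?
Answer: 2332461/7 + 831744*√3 ≈ 1.7738e+6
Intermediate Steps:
D(v, N) = 50/7 - N/7 (D(v, N) = 7 - (-N + 1)/(7*(-1)) = 7 - (1 - N)*(-1)/7 = 7 - (-1 + N)/7 = 7 + (⅐ - N/7) = 50/7 - N/7)
t(K) = 44/7 (t(K) = 50/7 - ⅐*6 = 50/7 - 6/7 = 44/7)
u(S, H) = 44/7 - 4*√3*H² (u(S, H) = ((-4*√3)*H)*H + 44/7 = (-4*H*√3)*H + 44/7 = -4*√3*H² + 44/7 = 44/7 - 4*√3*H²)
333215 - u(626, 456) = 333215 - (44/7 - 4*√3*456²) = 333215 - (44/7 - 4*√3*207936) = 333215 - (44/7 - 831744*√3) = 333215 + (-44/7 + 831744*√3) = 2332461/7 + 831744*√3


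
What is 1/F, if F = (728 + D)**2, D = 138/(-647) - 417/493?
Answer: 101742498841/53765113635033025 ≈ 1.8924e-6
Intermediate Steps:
D = -337833/318971 (D = 138*(-1/647) - 417*1/493 = -138/647 - 417/493 = -337833/318971 ≈ -1.0591)
F = 53765113635033025/101742498841 (F = (728 - 337833/318971)**2 = (231873055/318971)**2 = 53765113635033025/101742498841 ≈ 5.2844e+5)
1/F = 1/(53765113635033025/101742498841) = 101742498841/53765113635033025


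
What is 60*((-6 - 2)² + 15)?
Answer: 4740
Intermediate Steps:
60*((-6 - 2)² + 15) = 60*((-8)² + 15) = 60*(64 + 15) = 60*79 = 4740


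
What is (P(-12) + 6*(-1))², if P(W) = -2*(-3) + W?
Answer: 144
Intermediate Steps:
P(W) = 6 + W
(P(-12) + 6*(-1))² = ((6 - 12) + 6*(-1))² = (-6 - 6)² = (-12)² = 144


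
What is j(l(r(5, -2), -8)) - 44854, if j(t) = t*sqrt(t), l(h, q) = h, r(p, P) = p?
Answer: -44854 + 5*sqrt(5) ≈ -44843.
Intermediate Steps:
j(t) = t**(3/2)
j(l(r(5, -2), -8)) - 44854 = 5**(3/2) - 44854 = 5*sqrt(5) - 44854 = -44854 + 5*sqrt(5)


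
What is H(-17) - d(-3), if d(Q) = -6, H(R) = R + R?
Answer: -28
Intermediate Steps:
H(R) = 2*R
H(-17) - d(-3) = 2*(-17) - 1*(-6) = -34 + 6 = -28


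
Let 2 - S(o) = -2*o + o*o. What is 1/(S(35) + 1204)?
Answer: 1/51 ≈ 0.019608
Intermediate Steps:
S(o) = 2 - o**2 + 2*o (S(o) = 2 - (-2*o + o*o) = 2 - (-2*o + o**2) = 2 - (o**2 - 2*o) = 2 + (-o**2 + 2*o) = 2 - o**2 + 2*o)
1/(S(35) + 1204) = 1/((2 - 1*35**2 + 2*35) + 1204) = 1/((2 - 1*1225 + 70) + 1204) = 1/((2 - 1225 + 70) + 1204) = 1/(-1153 + 1204) = 1/51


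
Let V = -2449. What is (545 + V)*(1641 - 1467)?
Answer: -331296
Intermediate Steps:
(545 + V)*(1641 - 1467) = (545 - 2449)*(1641 - 1467) = -1904*174 = -331296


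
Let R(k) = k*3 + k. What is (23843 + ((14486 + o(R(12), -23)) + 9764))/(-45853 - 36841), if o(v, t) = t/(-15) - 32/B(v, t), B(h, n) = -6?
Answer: -360749/620205 ≈ -0.58166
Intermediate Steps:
R(k) = 4*k (R(k) = 3*k + k = 4*k)
o(v, t) = 16/3 - t/15 (o(v, t) = t/(-15) - 32/(-6) = t*(-1/15) - 32*(-1/6) = -t/15 + 16/3 = 16/3 - t/15)
(23843 + ((14486 + o(R(12), -23)) + 9764))/(-45853 - 36841) = (23843 + ((14486 + (16/3 - 1/15*(-23))) + 9764))/(-45853 - 36841) = (23843 + ((14486 + (16/3 + 23/15)) + 9764))/(-82694) = (23843 + ((14486 + 103/15) + 9764))*(-1/82694) = (23843 + (217393/15 + 9764))*(-1/82694) = (23843 + 363853/15)*(-1/82694) = (721498/15)*(-1/82694) = -360749/620205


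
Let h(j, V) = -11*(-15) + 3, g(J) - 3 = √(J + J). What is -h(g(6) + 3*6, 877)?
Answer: -168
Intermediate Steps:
g(J) = 3 + √2*√J (g(J) = 3 + √(J + J) = 3 + √(2*J) = 3 + √2*√J)
h(j, V) = 168 (h(j, V) = 165 + 3 = 168)
-h(g(6) + 3*6, 877) = -1*168 = -168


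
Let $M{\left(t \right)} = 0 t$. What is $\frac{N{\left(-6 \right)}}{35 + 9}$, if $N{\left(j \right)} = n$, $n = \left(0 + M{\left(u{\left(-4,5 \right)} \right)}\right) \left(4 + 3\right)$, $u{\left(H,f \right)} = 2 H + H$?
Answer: $0$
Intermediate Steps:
$u{\left(H,f \right)} = 3 H$
$M{\left(t \right)} = 0$
$n = 0$ ($n = \left(0 + 0\right) \left(4 + 3\right) = 0 \cdot 7 = 0$)
$N{\left(j \right)} = 0$
$\frac{N{\left(-6 \right)}}{35 + 9} = \frac{0}{35 + 9} = \frac{0}{44} = 0 \cdot \frac{1}{44} = 0$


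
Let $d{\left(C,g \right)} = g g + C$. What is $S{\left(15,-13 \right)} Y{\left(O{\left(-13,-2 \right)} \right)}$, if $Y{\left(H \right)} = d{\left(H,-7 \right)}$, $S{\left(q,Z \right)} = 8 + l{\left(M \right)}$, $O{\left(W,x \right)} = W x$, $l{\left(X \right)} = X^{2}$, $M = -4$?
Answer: $1800$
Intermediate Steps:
$d{\left(C,g \right)} = C + g^{2}$ ($d{\left(C,g \right)} = g^{2} + C = C + g^{2}$)
$S{\left(q,Z \right)} = 24$ ($S{\left(q,Z \right)} = 8 + \left(-4\right)^{2} = 8 + 16 = 24$)
$Y{\left(H \right)} = 49 + H$ ($Y{\left(H \right)} = H + \left(-7\right)^{2} = H + 49 = 49 + H$)
$S{\left(15,-13 \right)} Y{\left(O{\left(-13,-2 \right)} \right)} = 24 \left(49 - -26\right) = 24 \left(49 + 26\right) = 24 \cdot 75 = 1800$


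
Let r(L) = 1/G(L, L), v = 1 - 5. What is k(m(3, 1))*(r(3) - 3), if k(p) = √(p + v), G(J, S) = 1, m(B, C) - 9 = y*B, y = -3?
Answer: -4*I ≈ -4.0*I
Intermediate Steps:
m(B, C) = 9 - 3*B
v = -4
r(L) = 1 (r(L) = 1/1 = 1)
k(p) = √(-4 + p) (k(p) = √(p - 4) = √(-4 + p))
k(m(3, 1))*(r(3) - 3) = √(-4 + (9 - 3*3))*(1 - 3) = √(-4 + (9 - 9))*(-2) = √(-4 + 0)*(-2) = √(-4)*(-2) = (2*I)*(-2) = -4*I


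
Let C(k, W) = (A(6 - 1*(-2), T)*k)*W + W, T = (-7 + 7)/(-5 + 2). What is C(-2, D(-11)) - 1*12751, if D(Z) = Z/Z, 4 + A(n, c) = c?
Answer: -12742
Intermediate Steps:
T = 0 (T = 0/(-3) = 0*(-1/3) = 0)
A(n, c) = -4 + c
D(Z) = 1
C(k, W) = W - 4*W*k (C(k, W) = ((-4 + 0)*k)*W + W = (-4*k)*W + W = -4*W*k + W = W - 4*W*k)
C(-2, D(-11)) - 1*12751 = 1*(1 - 4*(-2)) - 1*12751 = 1*(1 + 8) - 12751 = 1*9 - 12751 = 9 - 12751 = -12742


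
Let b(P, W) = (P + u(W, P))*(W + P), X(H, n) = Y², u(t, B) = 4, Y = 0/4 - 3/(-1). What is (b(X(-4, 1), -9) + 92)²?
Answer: 8464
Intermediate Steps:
Y = 3 (Y = 0*(¼) - 3*(-1) = 0 + 3 = 3)
X(H, n) = 9 (X(H, n) = 3² = 9)
b(P, W) = (4 + P)*(P + W) (b(P, W) = (P + 4)*(W + P) = (4 + P)*(P + W))
(b(X(-4, 1), -9) + 92)² = ((9² + 4*9 + 4*(-9) + 9*(-9)) + 92)² = ((81 + 36 - 36 - 81) + 92)² = (0 + 92)² = 92² = 8464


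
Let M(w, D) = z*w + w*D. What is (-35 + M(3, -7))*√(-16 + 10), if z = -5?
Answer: -71*I*√6 ≈ -173.91*I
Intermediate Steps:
M(w, D) = -5*w + D*w (M(w, D) = -5*w + w*D = -5*w + D*w)
(-35 + M(3, -7))*√(-16 + 10) = (-35 + 3*(-5 - 7))*√(-16 + 10) = (-35 + 3*(-12))*√(-6) = (-35 - 36)*(I*√6) = -71*I*√6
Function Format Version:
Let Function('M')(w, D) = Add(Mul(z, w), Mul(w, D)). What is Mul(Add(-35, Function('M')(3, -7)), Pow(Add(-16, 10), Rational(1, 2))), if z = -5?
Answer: Mul(-71, I, Pow(6, Rational(1, 2))) ≈ Mul(-173.91, I)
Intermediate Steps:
Function('M')(w, D) = Add(Mul(-5, w), Mul(D, w)) (Function('M')(w, D) = Add(Mul(-5, w), Mul(w, D)) = Add(Mul(-5, w), Mul(D, w)))
Mul(Add(-35, Function('M')(3, -7)), Pow(Add(-16, 10), Rational(1, 2))) = Mul(Add(-35, Mul(3, Add(-5, -7))), Pow(Add(-16, 10), Rational(1, 2))) = Mul(Add(-35, Mul(3, -12)), Pow(-6, Rational(1, 2))) = Mul(Add(-35, -36), Mul(I, Pow(6, Rational(1, 2)))) = Mul(-71, Mul(I, Pow(6, Rational(1, 2)))) = Mul(-71, I, Pow(6, Rational(1, 2)))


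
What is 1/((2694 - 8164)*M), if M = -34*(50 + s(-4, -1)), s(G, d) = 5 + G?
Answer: 1/9484980 ≈ 1.0543e-7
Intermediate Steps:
M = -1734 (M = -34*(50 + (5 - 4)) = -34*(50 + 1) = -34*51 = -1734)
1/((2694 - 8164)*M) = 1/((2694 - 8164)*(-1734)) = -1/1734/(-5470) = -1/5470*(-1/1734) = 1/9484980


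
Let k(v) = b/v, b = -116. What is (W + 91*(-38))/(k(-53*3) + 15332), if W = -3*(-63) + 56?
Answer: -72981/348272 ≈ -0.20955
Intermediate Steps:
k(v) = -116/v
W = 245 (W = 189 + 56 = 245)
(W + 91*(-38))/(k(-53*3) + 15332) = (245 + 91*(-38))/(-116/((-53*3)) + 15332) = (245 - 3458)/(-116/(-159) + 15332) = -3213/(-116*(-1/159) + 15332) = -3213/(116/159 + 15332) = -3213/2437904/159 = -3213*159/2437904 = -72981/348272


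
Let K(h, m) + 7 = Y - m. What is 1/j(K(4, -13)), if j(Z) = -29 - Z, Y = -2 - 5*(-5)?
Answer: -1/58 ≈ -0.017241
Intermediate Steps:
Y = 23 (Y = -2 + 25 = 23)
K(h, m) = 16 - m (K(h, m) = -7 + (23 - m) = 16 - m)
1/j(K(4, -13)) = 1/(-29 - (16 - 1*(-13))) = 1/(-29 - (16 + 13)) = 1/(-29 - 1*29) = 1/(-29 - 29) = 1/(-58) = -1/58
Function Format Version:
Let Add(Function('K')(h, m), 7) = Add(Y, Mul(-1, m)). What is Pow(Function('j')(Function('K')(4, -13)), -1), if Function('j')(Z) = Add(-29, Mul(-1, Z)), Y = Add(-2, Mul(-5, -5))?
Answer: Rational(-1, 58) ≈ -0.017241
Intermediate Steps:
Y = 23 (Y = Add(-2, 25) = 23)
Function('K')(h, m) = Add(16, Mul(-1, m)) (Function('K')(h, m) = Add(-7, Add(23, Mul(-1, m))) = Add(16, Mul(-1, m)))
Pow(Function('j')(Function('K')(4, -13)), -1) = Pow(Add(-29, Mul(-1, Add(16, Mul(-1, -13)))), -1) = Pow(Add(-29, Mul(-1, Add(16, 13))), -1) = Pow(Add(-29, Mul(-1, 29)), -1) = Pow(Add(-29, -29), -1) = Pow(-58, -1) = Rational(-1, 58)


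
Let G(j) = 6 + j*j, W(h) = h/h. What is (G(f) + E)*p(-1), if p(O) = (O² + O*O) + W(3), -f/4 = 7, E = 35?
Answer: 2475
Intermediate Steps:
f = -28 (f = -4*7 = -28)
W(h) = 1
G(j) = 6 + j²
p(O) = 1 + 2*O² (p(O) = (O² + O*O) + 1 = (O² + O²) + 1 = 2*O² + 1 = 1 + 2*O²)
(G(f) + E)*p(-1) = ((6 + (-28)²) + 35)*(1 + 2*(-1)²) = ((6 + 784) + 35)*(1 + 2*1) = (790 + 35)*(1 + 2) = 825*3 = 2475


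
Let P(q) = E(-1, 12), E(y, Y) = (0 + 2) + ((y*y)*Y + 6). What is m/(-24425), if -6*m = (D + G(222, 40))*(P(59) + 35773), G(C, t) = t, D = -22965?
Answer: -10940727/1954 ≈ -5599.1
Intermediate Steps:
E(y, Y) = 8 + Y*y² (E(y, Y) = 2 + (y²*Y + 6) = 2 + (Y*y² + 6) = 2 + (6 + Y*y²) = 8 + Y*y²)
P(q) = 20 (P(q) = 8 + 12*(-1)² = 8 + 12*1 = 8 + 12 = 20)
m = 273518175/2 (m = -(-22965 + 40)*(20 + 35773)/6 = -(-22925)*35793/6 = -⅙*(-820554525) = 273518175/2 ≈ 1.3676e+8)
m/(-24425) = (273518175/2)/(-24425) = (273518175/2)*(-1/24425) = -10940727/1954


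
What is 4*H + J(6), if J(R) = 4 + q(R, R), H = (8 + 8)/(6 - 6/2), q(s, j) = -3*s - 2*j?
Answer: -14/3 ≈ -4.6667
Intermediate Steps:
H = 16/3 (H = 16/(6 - 6*½) = 16/(6 - 3) = 16/3 ≈ 5.3333)
J(R) = 4 - 5*R (J(R) = 4 + (-3*R - 2*R) = 4 - 5*R)
4*H + J(6) = 4*(16/3) + (4 - 5*6) = 64/3 + (4 - 30) = 64/3 - 26 = -14/3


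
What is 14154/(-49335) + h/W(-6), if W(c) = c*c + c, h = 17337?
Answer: 3799539/6578 ≈ 577.61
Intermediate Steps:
W(c) = c + c² (W(c) = c² + c = c + c²)
14154/(-49335) + h/W(-6) = 14154/(-49335) + 17337/((-6*(1 - 6))) = 14154*(-1/49335) + 17337/((-6*(-5))) = -4718/16445 + 17337/30 = -4718/16445 + 17337*(1/30) = -4718/16445 + 5779/10 = 3799539/6578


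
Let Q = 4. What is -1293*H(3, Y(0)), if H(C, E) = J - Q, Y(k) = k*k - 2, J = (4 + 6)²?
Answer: -124128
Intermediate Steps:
J = 100 (J = 10² = 100)
Y(k) = -2 + k² (Y(k) = k² - 2 = -2 + k²)
H(C, E) = 96 (H(C, E) = 100 - 1*4 = 100 - 4 = 96)
-1293*H(3, Y(0)) = -1293*96 = -124128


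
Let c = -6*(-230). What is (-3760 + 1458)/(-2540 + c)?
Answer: 1151/580 ≈ 1.9845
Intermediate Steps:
c = 1380
(-3760 + 1458)/(-2540 + c) = (-3760 + 1458)/(-2540 + 1380) = -2302/(-1160) = -2302*(-1/1160) = 1151/580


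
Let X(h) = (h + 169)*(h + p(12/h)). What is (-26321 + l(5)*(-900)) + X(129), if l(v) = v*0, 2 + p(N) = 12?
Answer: 15101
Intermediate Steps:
p(N) = 10 (p(N) = -2 + 12 = 10)
l(v) = 0
X(h) = (10 + h)*(169 + h) (X(h) = (h + 169)*(h + 10) = (169 + h)*(10 + h) = (10 + h)*(169 + h))
(-26321 + l(5)*(-900)) + X(129) = (-26321 + 0*(-900)) + (1690 + 129**2 + 179*129) = (-26321 + 0) + (1690 + 16641 + 23091) = -26321 + 41422 = 15101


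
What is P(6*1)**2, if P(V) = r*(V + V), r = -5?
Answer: 3600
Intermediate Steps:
P(V) = -10*V (P(V) = -5*(V + V) = -10*V)
P(6*1)**2 = (-60)**2 = 3600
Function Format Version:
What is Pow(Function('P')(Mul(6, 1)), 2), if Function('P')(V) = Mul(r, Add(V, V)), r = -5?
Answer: 3600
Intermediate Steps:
Function('P')(V) = Mul(-10, V) (Function('P')(V) = Mul(-5, Add(V, V)) = Mul(-5, Mul(2, V)) = Mul(-10, V))
Pow(Function('P')(Mul(6, 1)), 2) = Pow(Mul(-10, Mul(6, 1)), 2) = Pow(Mul(-10, 6), 2) = Pow(-60, 2) = 3600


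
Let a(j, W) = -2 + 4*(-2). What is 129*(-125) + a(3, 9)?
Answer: -16135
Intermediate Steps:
a(j, W) = -10 (a(j, W) = -2 - 8 = -10)
129*(-125) + a(3, 9) = 129*(-125) - 10 = -16125 - 10 = -16135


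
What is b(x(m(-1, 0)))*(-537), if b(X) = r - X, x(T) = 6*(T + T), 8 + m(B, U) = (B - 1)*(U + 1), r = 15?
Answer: -72495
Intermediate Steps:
m(B, U) = -8 + (1 + U)*(-1 + B) (m(B, U) = -8 + (B - 1)*(U + 1) = -8 + (-1 + B)*(1 + U) = -8 + (1 + U)*(-1 + B))
x(T) = 12*T (x(T) = 6*(2*T) = 12*T)
b(X) = 15 - X
b(x(m(-1, 0)))*(-537) = (15 - 12*(-9 - 1 - 1*0 - 1*0))*(-537) = (15 - 12*(-9 - 1 + 0 + 0))*(-537) = (15 - 12*(-10))*(-537) = (15 - 1*(-120))*(-537) = (15 + 120)*(-537) = 135*(-537) = -72495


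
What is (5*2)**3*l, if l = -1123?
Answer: -1123000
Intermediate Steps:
(5*2)**3*l = (5*2)**3*(-1123) = 10**3*(-1123) = 1000*(-1123) = -1123000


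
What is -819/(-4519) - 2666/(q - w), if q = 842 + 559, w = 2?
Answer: -10901873/6322081 ≈ -1.7244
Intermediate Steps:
q = 1401
-819/(-4519) - 2666/(q - w) = -819/(-4519) - 2666/(1401 - 1*2) = -819*(-1/4519) - 2666/(1401 - 2) = 819/4519 - 2666/1399 = -10901873/6322081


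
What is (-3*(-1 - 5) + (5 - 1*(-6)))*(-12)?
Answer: -348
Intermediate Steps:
(-3*(-1 - 5) + (5 - 1*(-6)))*(-12) = (-3*(-6) + (5 + 6))*(-12) = (18 + 11)*(-12) = 29*(-12) = -348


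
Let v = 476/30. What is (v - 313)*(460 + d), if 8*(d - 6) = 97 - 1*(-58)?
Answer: -17306531/120 ≈ -1.4422e+5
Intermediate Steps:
v = 238/15 (v = 476*(1/30) = 238/15 ≈ 15.867)
d = 203/8 (d = 6 + (97 - 1*(-58))/8 = 6 + (97 + 58)/8 = 6 + (⅛)*155 = 6 + 155/8 = 203/8 ≈ 25.375)
(v - 313)*(460 + d) = (238/15 - 313)*(460 + 203/8) = -4457/15*3883/8 = -17306531/120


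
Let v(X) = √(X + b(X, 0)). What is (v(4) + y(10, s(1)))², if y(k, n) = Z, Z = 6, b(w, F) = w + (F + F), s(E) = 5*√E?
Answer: 44 + 24*√2 ≈ 77.941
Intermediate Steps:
b(w, F) = w + 2*F
y(k, n) = 6
v(X) = √2*√X (v(X) = √(X + (X + 2*0)) = √(X + (X + 0)) = √(X + X) = √(2*X) = √2*√X)
(v(4) + y(10, s(1)))² = (√2*√4 + 6)² = (√2*2 + 6)² = (2*√2 + 6)² = (6 + 2*√2)²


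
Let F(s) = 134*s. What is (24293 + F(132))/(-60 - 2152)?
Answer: -41981/2212 ≈ -18.979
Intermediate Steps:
(24293 + F(132))/(-60 - 2152) = (24293 + 134*132)/(-60 - 2152) = (24293 + 17688)/(-2212) = 41981*(-1/2212) = -41981/2212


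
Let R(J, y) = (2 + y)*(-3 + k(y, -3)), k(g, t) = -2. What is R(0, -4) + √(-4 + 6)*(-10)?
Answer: 10 - 10*√2 ≈ -4.1421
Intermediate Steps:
R(J, y) = -10 - 5*y (R(J, y) = (2 + y)*(-3 - 2) = (2 + y)*(-5) = -10 - 5*y)
R(0, -4) + √(-4 + 6)*(-10) = (-10 - 5*(-4)) + √(-4 + 6)*(-10) = (-10 + 20) + √2*(-10) = 10 - 10*√2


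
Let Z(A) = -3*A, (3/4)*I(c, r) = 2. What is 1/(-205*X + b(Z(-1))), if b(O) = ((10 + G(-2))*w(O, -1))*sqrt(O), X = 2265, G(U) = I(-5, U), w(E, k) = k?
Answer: -1392975/646793115431 + 38*sqrt(3)/646793115431 ≈ -2.1536e-6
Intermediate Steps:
I(c, r) = 8/3 (I(c, r) = (4/3)*2 = 8/3)
G(U) = 8/3
b(O) = -38*sqrt(O)/3 (b(O) = ((10 + 8/3)*(-1))*sqrt(O) = ((38/3)*(-1))*sqrt(O) = -38*sqrt(O)/3)
1/(-205*X + b(Z(-1))) = 1/(-205*2265 - 38*sqrt(3)/3) = 1/(-464325 - 38*sqrt(3)/3)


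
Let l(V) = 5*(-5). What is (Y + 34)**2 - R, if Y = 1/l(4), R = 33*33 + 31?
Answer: 20801/625 ≈ 33.282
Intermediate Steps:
R = 1120 (R = 1089 + 31 = 1120)
l(V) = -25
Y = -1/25 (Y = 1/(-25) = 1*(-1/25) = -1/25 ≈ -0.040000)
(Y + 34)**2 - R = (-1/25 + 34)**2 - 1*1120 = (849/25)**2 - 1120 = 720801/625 - 1120 = 20801/625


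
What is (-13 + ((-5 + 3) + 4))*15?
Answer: -165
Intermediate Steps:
(-13 + ((-5 + 3) + 4))*15 = (-13 + (-2 + 4))*15 = (-13 + 2)*15 = -11*15 = -165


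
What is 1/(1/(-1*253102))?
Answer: -253102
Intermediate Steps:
1/(1/(-1*253102)) = 1/(1/(-253102)) = 1/(-1/253102) = -253102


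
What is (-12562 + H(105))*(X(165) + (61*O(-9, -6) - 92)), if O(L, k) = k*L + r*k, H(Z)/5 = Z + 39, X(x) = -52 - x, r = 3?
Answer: -22345854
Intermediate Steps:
H(Z) = 195 + 5*Z (H(Z) = 5*(Z + 39) = 5*(39 + Z) = 195 + 5*Z)
O(L, k) = 3*k + L*k (O(L, k) = k*L + 3*k = L*k + 3*k = 3*k + L*k)
(-12562 + H(105))*(X(165) + (61*O(-9, -6) - 92)) = (-12562 + (195 + 5*105))*((-52 - 1*165) + (61*(-6*(3 - 9)) - 92)) = (-12562 + (195 + 525))*((-52 - 165) + (61*(-6*(-6)) - 92)) = (-12562 + 720)*(-217 + (61*36 - 92)) = -11842*(-217 + (2196 - 92)) = -11842*(-217 + 2104) = -11842*1887 = -22345854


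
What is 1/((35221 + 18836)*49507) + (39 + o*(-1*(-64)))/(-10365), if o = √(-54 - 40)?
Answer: -34790595232/9246270651045 - 64*I*√94/10365 ≈ -0.0037627 - 0.059865*I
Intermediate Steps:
o = I*√94 (o = √(-94) = I*√94 ≈ 9.6954*I)
1/((35221 + 18836)*49507) + (39 + o*(-1*(-64)))/(-10365) = 1/((35221 + 18836)*49507) + (39 + (I*√94)*(-1*(-64)))/(-10365) = (1/49507)/54057 + (39 + (I*√94)*64)*(-1/10365) = (1/54057)*(1/49507) + (39 + 64*I*√94)*(-1/10365) = 1/2676199899 + (-13/3455 - 64*I*√94/10365) = -34790595232/9246270651045 - 64*I*√94/10365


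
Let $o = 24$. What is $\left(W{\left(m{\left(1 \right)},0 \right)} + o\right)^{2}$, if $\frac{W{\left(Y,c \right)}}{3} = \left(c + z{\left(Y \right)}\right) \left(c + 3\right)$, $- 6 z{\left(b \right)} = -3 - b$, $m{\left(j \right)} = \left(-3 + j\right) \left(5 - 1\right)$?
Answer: $\frac{1089}{4} \approx 272.25$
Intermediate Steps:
$m{\left(j \right)} = -12 + 4 j$ ($m{\left(j \right)} = \left(-3 + j\right) 4 = -12 + 4 j$)
$z{\left(b \right)} = \frac{1}{2} + \frac{b}{6}$ ($z{\left(b \right)} = - \frac{-3 - b}{6} = \frac{1}{2} + \frac{b}{6}$)
$W{\left(Y,c \right)} = 3 \left(3 + c\right) \left(\frac{1}{2} + c + \frac{Y}{6}\right)$ ($W{\left(Y,c \right)} = 3 \left(c + \left(\frac{1}{2} + \frac{Y}{6}\right)\right) \left(c + 3\right) = 3 \left(\frac{1}{2} + c + \frac{Y}{6}\right) \left(3 + c\right) = 3 \left(3 + c\right) \left(\frac{1}{2} + c + \frac{Y}{6}\right)$)
$\left(W{\left(m{\left(1 \right)},0 \right)} + o\right)^{2} = \left(\left(\frac{9}{2} + 3 \cdot 0^{2} + \frac{3 \left(-12 + 4 \cdot 1\right)}{2} + \frac{21}{2} \cdot 0 + \frac{1}{2} \left(-12 + 4 \cdot 1\right) 0\right) + 24\right)^{2} = \left(\left(\frac{9}{2} + 3 \cdot 0 + \frac{3 \left(-12 + 4\right)}{2} + 0 + \frac{1}{2} \left(-12 + 4\right) 0\right) + 24\right)^{2} = \left(\left(\frac{9}{2} + 0 + \frac{3}{2} \left(-8\right) + 0 + \frac{1}{2} \left(-8\right) 0\right) + 24\right)^{2} = \left(\left(\frac{9}{2} + 0 - 12 + 0 + 0\right) + 24\right)^{2} = \left(- \frac{15}{2} + 24\right)^{2} = \left(\frac{33}{2}\right)^{2} = \frac{1089}{4}$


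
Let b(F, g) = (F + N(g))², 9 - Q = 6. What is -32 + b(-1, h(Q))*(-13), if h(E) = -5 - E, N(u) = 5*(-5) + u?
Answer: -15060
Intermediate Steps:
N(u) = -25 + u
Q = 3 (Q = 9 - 1*6 = 9 - 6 = 3)
b(F, g) = (-25 + F + g)² (b(F, g) = (F + (-25 + g))² = (-25 + F + g)²)
-32 + b(-1, h(Q))*(-13) = -32 + (-25 - 1 + (-5 - 1*3))²*(-13) = -32 + (-25 - 1 + (-5 - 3))²*(-13) = -32 + (-25 - 1 - 8)²*(-13) = -32 + (-34)²*(-13) = -32 + 1156*(-13) = -32 - 15028 = -15060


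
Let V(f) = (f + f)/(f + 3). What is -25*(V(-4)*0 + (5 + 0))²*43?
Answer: -26875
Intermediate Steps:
V(f) = 2*f/(3 + f) (V(f) = (2*f)/(3 + f) = 2*f/(3 + f))
-25*(V(-4)*0 + (5 + 0))²*43 = -25*((2*(-4)/(3 - 4))*0 + (5 + 0))²*43 = -25*((2*(-4)/(-1))*0 + 5)²*43 = -25*((2*(-4)*(-1))*0 + 5)²*43 = -25*(8*0 + 5)²*43 = -25*(0 + 5)²*43 = -25*5²*43 = -25*25*43 = -625*43 = -26875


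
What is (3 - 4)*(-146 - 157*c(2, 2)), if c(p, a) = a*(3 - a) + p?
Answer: 774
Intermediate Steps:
c(p, a) = p + a*(3 - a)
(3 - 4)*(-146 - 157*c(2, 2)) = (3 - 4)*(-146 - 157*(2 - 1*2² + 3*2)) = -(-146 - 157*(2 - 1*4 + 6)) = -(-146 - 157*(2 - 4 + 6)) = -(-146 - 157*4) = -(-146 - 628) = -1*(-774) = 774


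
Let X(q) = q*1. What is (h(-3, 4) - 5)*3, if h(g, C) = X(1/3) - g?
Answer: -5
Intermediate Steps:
X(q) = q
h(g, C) = 1/3 - g
(h(-3, 4) - 5)*3 = ((1/3 - 1*(-3)) - 5)*3 = ((1/3 + 3) - 5)*3 = (10/3 - 5)*3 = -5/3*3 = -5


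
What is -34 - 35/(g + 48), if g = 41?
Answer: -3061/89 ≈ -34.393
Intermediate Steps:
-34 - 35/(g + 48) = -34 - 35/(41 + 48) = -34 - 35/89 = -3061/89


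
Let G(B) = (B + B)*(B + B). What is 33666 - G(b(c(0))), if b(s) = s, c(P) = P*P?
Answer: 33666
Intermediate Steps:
c(P) = P²
G(B) = 4*B² (G(B) = (2*B)*(2*B) = 4*B²)
33666 - G(b(c(0))) = 33666 - 4*(0²)² = 33666 - 4*0² = 33666 - 4*0 = 33666 - 1*0 = 33666 + 0 = 33666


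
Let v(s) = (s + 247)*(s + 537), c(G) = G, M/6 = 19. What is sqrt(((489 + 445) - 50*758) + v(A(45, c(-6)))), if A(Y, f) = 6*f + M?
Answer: 3*sqrt(18101) ≈ 403.62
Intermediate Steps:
M = 114 (M = 6*19 = 114)
A(Y, f) = 114 + 6*f (A(Y, f) = 6*f + 114 = 114 + 6*f)
v(s) = (247 + s)*(537 + s)
sqrt(((489 + 445) - 50*758) + v(A(45, c(-6)))) = sqrt(((489 + 445) - 50*758) + (132639 + (114 + 6*(-6))**2 + 784*(114 + 6*(-6)))) = sqrt((934 - 37900) + (132639 + (114 - 36)**2 + 784*(114 - 36))) = sqrt(-36966 + (132639 + 78**2 + 784*78)) = sqrt(-36966 + (132639 + 6084 + 61152)) = sqrt(-36966 + 199875) = sqrt(162909) = 3*sqrt(18101)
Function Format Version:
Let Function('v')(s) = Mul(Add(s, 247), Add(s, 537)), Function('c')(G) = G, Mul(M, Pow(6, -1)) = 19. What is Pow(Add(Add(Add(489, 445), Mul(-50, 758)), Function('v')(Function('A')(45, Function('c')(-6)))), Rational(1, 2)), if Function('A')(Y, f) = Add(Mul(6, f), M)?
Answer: Mul(3, Pow(18101, Rational(1, 2))) ≈ 403.62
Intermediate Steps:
M = 114 (M = Mul(6, 19) = 114)
Function('A')(Y, f) = Add(114, Mul(6, f)) (Function('A')(Y, f) = Add(Mul(6, f), 114) = Add(114, Mul(6, f)))
Function('v')(s) = Mul(Add(247, s), Add(537, s))
Pow(Add(Add(Add(489, 445), Mul(-50, 758)), Function('v')(Function('A')(45, Function('c')(-6)))), Rational(1, 2)) = Pow(Add(Add(Add(489, 445), Mul(-50, 758)), Add(132639, Pow(Add(114, Mul(6, -6)), 2), Mul(784, Add(114, Mul(6, -6))))), Rational(1, 2)) = Pow(Add(Add(934, -37900), Add(132639, Pow(Add(114, -36), 2), Mul(784, Add(114, -36)))), Rational(1, 2)) = Pow(Add(-36966, Add(132639, Pow(78, 2), Mul(784, 78))), Rational(1, 2)) = Pow(Add(-36966, Add(132639, 6084, 61152)), Rational(1, 2)) = Pow(Add(-36966, 199875), Rational(1, 2)) = Pow(162909, Rational(1, 2)) = Mul(3, Pow(18101, Rational(1, 2)))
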